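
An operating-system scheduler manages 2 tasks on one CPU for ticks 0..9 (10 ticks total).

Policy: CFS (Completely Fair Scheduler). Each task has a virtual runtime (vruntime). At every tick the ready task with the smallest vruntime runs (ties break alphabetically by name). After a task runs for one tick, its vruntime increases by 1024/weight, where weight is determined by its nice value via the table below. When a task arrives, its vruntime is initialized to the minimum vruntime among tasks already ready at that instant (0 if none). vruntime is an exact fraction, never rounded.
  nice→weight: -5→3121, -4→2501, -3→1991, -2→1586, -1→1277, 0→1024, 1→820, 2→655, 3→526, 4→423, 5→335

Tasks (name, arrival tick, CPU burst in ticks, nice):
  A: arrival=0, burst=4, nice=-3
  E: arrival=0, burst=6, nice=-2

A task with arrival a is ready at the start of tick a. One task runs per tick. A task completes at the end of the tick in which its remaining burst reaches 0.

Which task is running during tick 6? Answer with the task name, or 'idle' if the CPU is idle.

running at tick 6 = A

t=0: vr[A=0 E=0] → run A
t=1: vr[A=1024/1991 E=0] → run E
t=2: vr[A=1024/1991 E=512/793] → run A
t=3: vr[A=2048/1991 E=512/793] → run E
t=4: vr[A=2048/1991 E=1024/793] → run A
t=5: vr[A=3072/1991 E=1024/793] → run E
t=6: vr[A=3072/1991 E=1536/793] → run A
t=7: vr[E=1536/793] → run E
t=8: vr[E=2048/793] → run E
t=9: vr[E=2560/793] → run E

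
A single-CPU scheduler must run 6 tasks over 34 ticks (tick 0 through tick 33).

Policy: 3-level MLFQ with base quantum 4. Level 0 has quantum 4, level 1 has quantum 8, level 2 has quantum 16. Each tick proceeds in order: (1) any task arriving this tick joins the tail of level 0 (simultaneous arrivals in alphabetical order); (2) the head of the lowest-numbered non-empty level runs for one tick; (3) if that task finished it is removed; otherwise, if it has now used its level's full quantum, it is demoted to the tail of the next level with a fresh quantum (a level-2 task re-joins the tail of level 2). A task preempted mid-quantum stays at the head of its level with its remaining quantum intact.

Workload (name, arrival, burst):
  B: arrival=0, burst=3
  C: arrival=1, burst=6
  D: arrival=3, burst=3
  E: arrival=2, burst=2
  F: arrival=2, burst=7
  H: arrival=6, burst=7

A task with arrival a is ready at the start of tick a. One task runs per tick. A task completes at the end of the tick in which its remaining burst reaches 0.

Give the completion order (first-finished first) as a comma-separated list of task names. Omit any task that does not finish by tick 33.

t=0: L0/L1/L2 = B/-/- → run B
t=1: L0/L1/L2 = BC/-/- → run B
t=2: L0/L1/L2 = BCEF/-/- → run B
t=3: L0/L1/L2 = CEFD/-/- → run C
t=4: L0/L1/L2 = CEFD/-/- → run C
t=5: L0/L1/L2 = CEFD/-/- → run C
t=6: L0/L1/L2 = CEFDH/-/- → run C
t=7: L0/L1/L2 = EFDH/C/- → run E
t=8: L0/L1/L2 = EFDH/C/- → run E
t=9: L0/L1/L2 = FDH/C/- → run F
t=10: L0/L1/L2 = FDH/C/- → run F
t=11: L0/L1/L2 = FDH/C/- → run F
t=12: L0/L1/L2 = FDH/C/- → run F
t=13: L0/L1/L2 = DH/CF/- → run D
t=14: L0/L1/L2 = DH/CF/- → run D
t=15: L0/L1/L2 = DH/CF/- → run D
t=16: L0/L1/L2 = H/CF/- → run H
t=17: L0/L1/L2 = H/CF/- → run H
t=18: L0/L1/L2 = H/CF/- → run H
t=19: L0/L1/L2 = H/CF/- → run H
t=20: L0/L1/L2 = -/CFH/- → run C
t=21: L0/L1/L2 = -/CFH/- → run C
t=22: L0/L1/L2 = -/FH/- → run F
t=23: L0/L1/L2 = -/FH/- → run F
t=24: L0/L1/L2 = -/FH/- → run F
t=25: L0/L1/L2 = -/H/- → run H
t=26: L0/L1/L2 = -/H/- → run H
t=27: L0/L1/L2 = -/H/- → run H
t=28: (idle)
t=29: (idle)
t=30: (idle)
t=31: (idle)
t=32: (idle)
t=33: (idle)

completion order = B, E, D, C, F, H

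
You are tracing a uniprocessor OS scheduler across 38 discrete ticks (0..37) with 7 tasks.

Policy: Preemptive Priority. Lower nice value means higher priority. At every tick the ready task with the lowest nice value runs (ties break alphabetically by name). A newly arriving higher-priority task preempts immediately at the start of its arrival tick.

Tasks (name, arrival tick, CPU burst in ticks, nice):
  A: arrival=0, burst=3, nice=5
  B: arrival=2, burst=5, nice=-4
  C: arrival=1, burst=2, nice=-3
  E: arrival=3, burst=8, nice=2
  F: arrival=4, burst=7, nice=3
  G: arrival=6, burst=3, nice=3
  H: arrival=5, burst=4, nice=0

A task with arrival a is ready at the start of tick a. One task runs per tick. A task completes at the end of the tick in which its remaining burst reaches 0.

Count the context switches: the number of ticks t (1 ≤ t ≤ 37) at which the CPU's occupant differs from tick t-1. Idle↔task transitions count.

context switches = 9

t=0: ready={A} → run A
t=1: ready={A,C} → run C
t=2: ready={A,B,C} → run B
t=3: ready={A,B,C,E} → run B
t=4: ready={A,B,C,E,F} → run B
t=5: ready={A,B,C,E,F,H} → run B
t=6: ready={A,B,C,E,F,G,H} → run B
t=7: ready={A,C,E,F,G,H} → run C
t=8: ready={A,E,F,G,H} → run H
t=9: ready={A,E,F,G,H} → run H
t=10: ready={A,E,F,G,H} → run H
t=11: ready={A,E,F,G,H} → run H
t=12: ready={A,E,F,G} → run E
t=13: ready={A,E,F,G} → run E
t=14: ready={A,E,F,G} → run E
t=15: ready={A,E,F,G} → run E
t=16: ready={A,E,F,G} → run E
t=17: ready={A,E,F,G} → run E
t=18: ready={A,E,F,G} → run E
t=19: ready={A,E,F,G} → run E
t=20: ready={A,F,G} → run F
t=21: ready={A,F,G} → run F
t=22: ready={A,F,G} → run F
t=23: ready={A,F,G} → run F
t=24: ready={A,F,G} → run F
t=25: ready={A,F,G} → run F
t=26: ready={A,F,G} → run F
t=27: ready={A,G} → run G
t=28: ready={A,G} → run G
t=29: ready={A,G} → run G
t=30: ready={A} → run A
t=31: ready={A} → run A
t=32: (idle)
t=33: (idle)
t=34: (idle)
t=35: (idle)
t=36: (idle)
t=37: (idle)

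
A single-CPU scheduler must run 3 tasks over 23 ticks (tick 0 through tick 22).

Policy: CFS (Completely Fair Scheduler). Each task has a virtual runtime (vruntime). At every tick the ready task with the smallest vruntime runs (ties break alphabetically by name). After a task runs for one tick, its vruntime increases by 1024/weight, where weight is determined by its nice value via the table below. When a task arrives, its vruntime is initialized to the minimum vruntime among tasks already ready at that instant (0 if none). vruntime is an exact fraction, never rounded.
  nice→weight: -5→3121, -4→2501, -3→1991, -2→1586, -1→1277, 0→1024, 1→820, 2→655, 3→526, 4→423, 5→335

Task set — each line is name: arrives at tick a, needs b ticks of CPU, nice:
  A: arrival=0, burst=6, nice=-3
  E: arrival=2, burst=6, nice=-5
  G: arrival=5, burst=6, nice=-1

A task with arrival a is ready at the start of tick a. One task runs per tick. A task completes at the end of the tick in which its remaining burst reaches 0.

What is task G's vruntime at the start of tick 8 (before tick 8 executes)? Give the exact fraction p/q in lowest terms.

vruntime(G, start of tick 8) = 5961728/2542507

t=0: vr[A=0] → run A
t=1: vr[A=1024/1991] → run A
t=2: vr[A=2048/1991 E=2048/1991] → run A
t=3: vr[A=3072/1991 E=2048/1991] → run E
t=4: vr[A=3072/1991 E=8430592/6213911] → run E
t=5: vr[A=3072/1991 E=10469376/6213911 G=3072/1991] → run A
t=6: vr[A=4096/1991 E=10469376/6213911 G=3072/1991] → run G
t=7: vr[A=4096/1991 E=10469376/6213911 G=5961728/2542507] → run E
t=8: vr[A=4096/1991 E=12508160/6213911 G=5961728/2542507] → run E
t=9: vr[A=4096/1991 E=14546944/6213911 G=5961728/2542507] → run A
t=10: vr[A=5120/1991 E=14546944/6213911 G=5961728/2542507] → run E
t=11: vr[A=5120/1991 E=16585728/6213911 G=5961728/2542507] → run G
t=12: vr[A=5120/1991 E=16585728/6213911 G=8000512/2542507] → run A
t=13: vr[E=16585728/6213911 G=8000512/2542507] → run E
t=14: vr[G=8000512/2542507] → run G
t=15: vr[G=10039296/2542507] → run G
t=16: vr[G=12078080/2542507] → run G
t=17: vr[G=14116864/2542507] → run G
t=18: (idle)
t=19: (idle)
t=20: (idle)
t=21: (idle)
t=22: (idle)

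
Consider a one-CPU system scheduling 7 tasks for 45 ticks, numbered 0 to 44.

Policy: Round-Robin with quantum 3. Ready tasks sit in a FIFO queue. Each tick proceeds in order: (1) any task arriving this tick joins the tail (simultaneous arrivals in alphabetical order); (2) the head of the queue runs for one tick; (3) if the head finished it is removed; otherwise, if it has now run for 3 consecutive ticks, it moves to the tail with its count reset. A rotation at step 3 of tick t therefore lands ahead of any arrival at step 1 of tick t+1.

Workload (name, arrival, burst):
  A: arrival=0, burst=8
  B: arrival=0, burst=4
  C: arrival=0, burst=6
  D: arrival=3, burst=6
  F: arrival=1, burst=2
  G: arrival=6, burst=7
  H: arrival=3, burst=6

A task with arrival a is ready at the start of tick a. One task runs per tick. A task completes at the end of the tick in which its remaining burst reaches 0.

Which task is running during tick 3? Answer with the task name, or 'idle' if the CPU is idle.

t=0: queue=[A,B,C] q_used=0 → run A
t=1: queue=[A,B,C,F] q_used=1 → run A
t=2: queue=[A,B,C,F] q_used=2 → run A
t=3: queue=[B,C,F,A,D,H] q_used=0 → run B
t=4: queue=[B,C,F,A,D,H] q_used=1 → run B
t=5: queue=[B,C,F,A,D,H] q_used=2 → run B
t=6: queue=[C,F,A,D,H,B,G] q_used=0 → run C
t=7: queue=[C,F,A,D,H,B,G] q_used=1 → run C
t=8: queue=[C,F,A,D,H,B,G] q_used=2 → run C
t=9: queue=[F,A,D,H,B,G,C] q_used=0 → run F
t=10: queue=[F,A,D,H,B,G,C] q_used=1 → run F
t=11: queue=[A,D,H,B,G,C] q_used=0 → run A
t=12: queue=[A,D,H,B,G,C] q_used=1 → run A
t=13: queue=[A,D,H,B,G,C] q_used=2 → run A
t=14: queue=[D,H,B,G,C,A] q_used=0 → run D
t=15: queue=[D,H,B,G,C,A] q_used=1 → run D
t=16: queue=[D,H,B,G,C,A] q_used=2 → run D
t=17: queue=[H,B,G,C,A,D] q_used=0 → run H
t=18: queue=[H,B,G,C,A,D] q_used=1 → run H
t=19: queue=[H,B,G,C,A,D] q_used=2 → run H
t=20: queue=[B,G,C,A,D,H] q_used=0 → run B
t=21: queue=[G,C,A,D,H] q_used=0 → run G
t=22: queue=[G,C,A,D,H] q_used=1 → run G
t=23: queue=[G,C,A,D,H] q_used=2 → run G
t=24: queue=[C,A,D,H,G] q_used=0 → run C
t=25: queue=[C,A,D,H,G] q_used=1 → run C
t=26: queue=[C,A,D,H,G] q_used=2 → run C
t=27: queue=[A,D,H,G] q_used=0 → run A
t=28: queue=[A,D,H,G] q_used=1 → run A
t=29: queue=[D,H,G] q_used=0 → run D
t=30: queue=[D,H,G] q_used=1 → run D
t=31: queue=[D,H,G] q_used=2 → run D
t=32: queue=[H,G] q_used=0 → run H
t=33: queue=[H,G] q_used=1 → run H
t=34: queue=[H,G] q_used=2 → run H
t=35: queue=[G] q_used=0 → run G
t=36: queue=[G] q_used=1 → run G
t=37: queue=[G] q_used=2 → run G
t=38: queue=[G] q_used=0 → run G
t=39: (idle)
t=40: (idle)
t=41: (idle)
t=42: (idle)
t=43: (idle)
t=44: (idle)

running at tick 3 = B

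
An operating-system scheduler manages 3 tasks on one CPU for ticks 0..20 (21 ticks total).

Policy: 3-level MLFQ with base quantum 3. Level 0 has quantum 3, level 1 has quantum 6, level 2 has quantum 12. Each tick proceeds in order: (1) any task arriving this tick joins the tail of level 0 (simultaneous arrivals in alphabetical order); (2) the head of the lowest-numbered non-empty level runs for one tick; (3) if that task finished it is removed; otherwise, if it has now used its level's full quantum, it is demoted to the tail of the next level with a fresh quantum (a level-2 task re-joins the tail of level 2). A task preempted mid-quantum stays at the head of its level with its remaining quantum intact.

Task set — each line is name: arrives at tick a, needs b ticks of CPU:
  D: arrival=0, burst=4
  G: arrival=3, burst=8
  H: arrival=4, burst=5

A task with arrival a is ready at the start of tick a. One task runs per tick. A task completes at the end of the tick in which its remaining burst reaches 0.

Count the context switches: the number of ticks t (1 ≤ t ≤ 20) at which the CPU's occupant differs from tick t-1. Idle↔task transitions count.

t=0: L0/L1/L2 = D/-/- → run D
t=1: L0/L1/L2 = D/-/- → run D
t=2: L0/L1/L2 = D/-/- → run D
t=3: L0/L1/L2 = G/D/- → run G
t=4: L0/L1/L2 = GH/D/- → run G
t=5: L0/L1/L2 = GH/D/- → run G
t=6: L0/L1/L2 = H/DG/- → run H
t=7: L0/L1/L2 = H/DG/- → run H
t=8: L0/L1/L2 = H/DG/- → run H
t=9: L0/L1/L2 = -/DGH/- → run D
t=10: L0/L1/L2 = -/GH/- → run G
t=11: L0/L1/L2 = -/GH/- → run G
t=12: L0/L1/L2 = -/GH/- → run G
t=13: L0/L1/L2 = -/GH/- → run G
t=14: L0/L1/L2 = -/GH/- → run G
t=15: L0/L1/L2 = -/H/- → run H
t=16: L0/L1/L2 = -/H/- → run H
t=17: (idle)
t=18: (idle)
t=19: (idle)
t=20: (idle)

context switches = 6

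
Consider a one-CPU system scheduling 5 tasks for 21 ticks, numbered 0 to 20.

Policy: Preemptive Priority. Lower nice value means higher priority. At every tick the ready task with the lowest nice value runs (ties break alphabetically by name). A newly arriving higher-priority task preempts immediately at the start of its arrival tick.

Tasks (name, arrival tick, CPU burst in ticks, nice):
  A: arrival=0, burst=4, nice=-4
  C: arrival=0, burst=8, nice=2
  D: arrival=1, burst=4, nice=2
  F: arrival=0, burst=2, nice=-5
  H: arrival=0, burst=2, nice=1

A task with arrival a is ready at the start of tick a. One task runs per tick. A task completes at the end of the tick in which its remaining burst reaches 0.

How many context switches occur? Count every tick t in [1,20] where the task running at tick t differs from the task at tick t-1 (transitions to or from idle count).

context switches = 5

t=0: ready={A,C,F,H} → run F
t=1: ready={A,C,D,F,H} → run F
t=2: ready={A,C,D,H} → run A
t=3: ready={A,C,D,H} → run A
t=4: ready={A,C,D,H} → run A
t=5: ready={A,C,D,H} → run A
t=6: ready={C,D,H} → run H
t=7: ready={C,D,H} → run H
t=8: ready={C,D} → run C
t=9: ready={C,D} → run C
t=10: ready={C,D} → run C
t=11: ready={C,D} → run C
t=12: ready={C,D} → run C
t=13: ready={C,D} → run C
t=14: ready={C,D} → run C
t=15: ready={C,D} → run C
t=16: ready={D} → run D
t=17: ready={D} → run D
t=18: ready={D} → run D
t=19: ready={D} → run D
t=20: (idle)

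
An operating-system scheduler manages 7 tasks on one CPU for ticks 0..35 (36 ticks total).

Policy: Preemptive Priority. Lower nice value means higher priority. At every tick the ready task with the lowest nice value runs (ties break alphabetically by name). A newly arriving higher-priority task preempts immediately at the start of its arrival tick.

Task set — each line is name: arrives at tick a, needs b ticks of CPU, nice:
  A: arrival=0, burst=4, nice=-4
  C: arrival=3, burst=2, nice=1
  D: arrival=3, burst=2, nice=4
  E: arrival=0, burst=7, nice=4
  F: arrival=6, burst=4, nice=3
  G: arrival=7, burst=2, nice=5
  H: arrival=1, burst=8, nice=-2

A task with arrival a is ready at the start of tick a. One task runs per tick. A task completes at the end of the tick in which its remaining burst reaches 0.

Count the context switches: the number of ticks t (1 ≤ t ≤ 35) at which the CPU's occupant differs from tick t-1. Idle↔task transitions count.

t=0: ready={A,E} → run A
t=1: ready={A,E,H} → run A
t=2: ready={A,E,H} → run A
t=3: ready={A,C,D,E,H} → run A
t=4: ready={C,D,E,H} → run H
t=5: ready={C,D,E,H} → run H
t=6: ready={C,D,E,F,H} → run H
t=7: ready={C,D,E,F,G,H} → run H
t=8: ready={C,D,E,F,G,H} → run H
t=9: ready={C,D,E,F,G,H} → run H
t=10: ready={C,D,E,F,G,H} → run H
t=11: ready={C,D,E,F,G,H} → run H
t=12: ready={C,D,E,F,G} → run C
t=13: ready={C,D,E,F,G} → run C
t=14: ready={D,E,F,G} → run F
t=15: ready={D,E,F,G} → run F
t=16: ready={D,E,F,G} → run F
t=17: ready={D,E,F,G} → run F
t=18: ready={D,E,G} → run D
t=19: ready={D,E,G} → run D
t=20: ready={E,G} → run E
t=21: ready={E,G} → run E
t=22: ready={E,G} → run E
t=23: ready={E,G} → run E
t=24: ready={E,G} → run E
t=25: ready={E,G} → run E
t=26: ready={E,G} → run E
t=27: ready={G} → run G
t=28: ready={G} → run G
t=29: (idle)
t=30: (idle)
t=31: (idle)
t=32: (idle)
t=33: (idle)
t=34: (idle)
t=35: (idle)

context switches = 7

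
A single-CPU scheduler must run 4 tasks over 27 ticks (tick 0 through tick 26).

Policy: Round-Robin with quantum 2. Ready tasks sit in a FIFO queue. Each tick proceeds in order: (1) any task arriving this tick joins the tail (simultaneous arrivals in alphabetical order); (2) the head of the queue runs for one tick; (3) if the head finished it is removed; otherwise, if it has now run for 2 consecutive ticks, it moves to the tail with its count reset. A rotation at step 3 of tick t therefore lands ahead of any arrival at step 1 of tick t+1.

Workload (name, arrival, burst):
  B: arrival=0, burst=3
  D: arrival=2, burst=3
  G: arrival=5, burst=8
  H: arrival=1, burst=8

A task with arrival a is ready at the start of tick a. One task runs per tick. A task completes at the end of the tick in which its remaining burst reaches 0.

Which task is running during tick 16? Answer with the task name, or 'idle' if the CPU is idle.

running at tick 16 = H

t=0: queue=[B] q_used=0 → run B
t=1: queue=[B,H] q_used=1 → run B
t=2: queue=[H,B,D] q_used=0 → run H
t=3: queue=[H,B,D] q_used=1 → run H
t=4: queue=[B,D,H] q_used=0 → run B
t=5: queue=[D,H,G] q_used=0 → run D
t=6: queue=[D,H,G] q_used=1 → run D
t=7: queue=[H,G,D] q_used=0 → run H
t=8: queue=[H,G,D] q_used=1 → run H
t=9: queue=[G,D,H] q_used=0 → run G
t=10: queue=[G,D,H] q_used=1 → run G
t=11: queue=[D,H,G] q_used=0 → run D
t=12: queue=[H,G] q_used=0 → run H
t=13: queue=[H,G] q_used=1 → run H
t=14: queue=[G,H] q_used=0 → run G
t=15: queue=[G,H] q_used=1 → run G
t=16: queue=[H,G] q_used=0 → run H
t=17: queue=[H,G] q_used=1 → run H
t=18: queue=[G] q_used=0 → run G
t=19: queue=[G] q_used=1 → run G
t=20: queue=[G] q_used=0 → run G
t=21: queue=[G] q_used=1 → run G
t=22: (idle)
t=23: (idle)
t=24: (idle)
t=25: (idle)
t=26: (idle)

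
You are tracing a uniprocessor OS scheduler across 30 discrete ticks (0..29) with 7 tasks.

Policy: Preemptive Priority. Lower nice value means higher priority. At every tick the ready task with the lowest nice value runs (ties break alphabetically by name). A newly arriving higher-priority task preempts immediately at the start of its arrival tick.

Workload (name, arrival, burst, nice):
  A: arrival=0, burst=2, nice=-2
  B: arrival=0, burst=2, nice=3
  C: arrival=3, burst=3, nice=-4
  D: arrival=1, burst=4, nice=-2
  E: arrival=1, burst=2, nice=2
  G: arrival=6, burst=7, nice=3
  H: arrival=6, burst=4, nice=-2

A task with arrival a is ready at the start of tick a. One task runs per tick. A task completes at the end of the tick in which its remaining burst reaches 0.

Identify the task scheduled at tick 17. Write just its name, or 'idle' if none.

running at tick 17 = G

t=0: ready={A,B} → run A
t=1: ready={A,B,D,E} → run A
t=2: ready={B,D,E} → run D
t=3: ready={B,C,D,E} → run C
t=4: ready={B,C,D,E} → run C
t=5: ready={B,C,D,E} → run C
t=6: ready={B,D,E,G,H} → run D
t=7: ready={B,D,E,G,H} → run D
t=8: ready={B,D,E,G,H} → run D
t=9: ready={B,E,G,H} → run H
t=10: ready={B,E,G,H} → run H
t=11: ready={B,E,G,H} → run H
t=12: ready={B,E,G,H} → run H
t=13: ready={B,E,G} → run E
t=14: ready={B,E,G} → run E
t=15: ready={B,G} → run B
t=16: ready={B,G} → run B
t=17: ready={G} → run G
t=18: ready={G} → run G
t=19: ready={G} → run G
t=20: ready={G} → run G
t=21: ready={G} → run G
t=22: ready={G} → run G
t=23: ready={G} → run G
t=24: (idle)
t=25: (idle)
t=26: (idle)
t=27: (idle)
t=28: (idle)
t=29: (idle)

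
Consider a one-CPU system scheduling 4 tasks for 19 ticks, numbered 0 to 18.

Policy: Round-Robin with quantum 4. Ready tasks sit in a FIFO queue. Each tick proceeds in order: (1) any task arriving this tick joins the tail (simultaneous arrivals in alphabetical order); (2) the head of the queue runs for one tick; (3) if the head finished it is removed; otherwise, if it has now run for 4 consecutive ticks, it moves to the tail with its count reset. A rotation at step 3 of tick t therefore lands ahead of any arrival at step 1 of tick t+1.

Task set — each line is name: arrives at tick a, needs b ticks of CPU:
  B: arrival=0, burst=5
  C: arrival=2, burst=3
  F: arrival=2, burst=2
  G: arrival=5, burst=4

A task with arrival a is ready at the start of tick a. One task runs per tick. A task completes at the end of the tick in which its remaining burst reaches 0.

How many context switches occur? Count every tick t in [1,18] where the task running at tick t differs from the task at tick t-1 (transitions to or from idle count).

t=0: queue=[B] q_used=0 → run B
t=1: queue=[B] q_used=1 → run B
t=2: queue=[B,C,F] q_used=2 → run B
t=3: queue=[B,C,F] q_used=3 → run B
t=4: queue=[C,F,B] q_used=0 → run C
t=5: queue=[C,F,B,G] q_used=1 → run C
t=6: queue=[C,F,B,G] q_used=2 → run C
t=7: queue=[F,B,G] q_used=0 → run F
t=8: queue=[F,B,G] q_used=1 → run F
t=9: queue=[B,G] q_used=0 → run B
t=10: queue=[G] q_used=0 → run G
t=11: queue=[G] q_used=1 → run G
t=12: queue=[G] q_used=2 → run G
t=13: queue=[G] q_used=3 → run G
t=14: (idle)
t=15: (idle)
t=16: (idle)
t=17: (idle)
t=18: (idle)

context switches = 5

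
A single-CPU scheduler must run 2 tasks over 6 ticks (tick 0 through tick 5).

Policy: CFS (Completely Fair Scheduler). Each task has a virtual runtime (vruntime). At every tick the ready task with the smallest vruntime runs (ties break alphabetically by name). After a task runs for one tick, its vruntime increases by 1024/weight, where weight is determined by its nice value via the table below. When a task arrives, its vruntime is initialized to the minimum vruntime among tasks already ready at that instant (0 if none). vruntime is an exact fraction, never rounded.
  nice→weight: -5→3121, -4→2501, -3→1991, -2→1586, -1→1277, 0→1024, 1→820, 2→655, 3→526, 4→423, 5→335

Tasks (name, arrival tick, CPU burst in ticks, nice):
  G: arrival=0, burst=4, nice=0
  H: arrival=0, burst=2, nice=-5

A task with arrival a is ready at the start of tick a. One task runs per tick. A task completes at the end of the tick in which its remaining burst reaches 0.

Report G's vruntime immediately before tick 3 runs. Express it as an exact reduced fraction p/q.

t=0: vr[G=0 H=0] → run G
t=1: vr[G=1 H=0] → run H
t=2: vr[G=1 H=1024/3121] → run H
t=3: vr[G=1] → run G
t=4: vr[G=2] → run G
t=5: vr[G=3] → run G

vruntime(G, start of tick 3) = 1/1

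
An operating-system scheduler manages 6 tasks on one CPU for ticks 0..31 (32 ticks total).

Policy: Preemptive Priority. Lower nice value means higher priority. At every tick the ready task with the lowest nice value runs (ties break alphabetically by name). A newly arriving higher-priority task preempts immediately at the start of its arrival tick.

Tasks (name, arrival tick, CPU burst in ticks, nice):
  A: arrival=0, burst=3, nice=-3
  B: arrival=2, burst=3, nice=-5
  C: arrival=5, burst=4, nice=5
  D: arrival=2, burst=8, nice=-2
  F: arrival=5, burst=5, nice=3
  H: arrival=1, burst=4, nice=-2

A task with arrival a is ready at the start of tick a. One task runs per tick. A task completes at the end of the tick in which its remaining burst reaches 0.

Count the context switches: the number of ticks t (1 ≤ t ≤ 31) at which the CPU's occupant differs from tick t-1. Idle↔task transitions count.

context switches = 7

t=0: ready={A} → run A
t=1: ready={A,H} → run A
t=2: ready={A,B,D,H} → run B
t=3: ready={A,B,D,H} → run B
t=4: ready={A,B,D,H} → run B
t=5: ready={A,C,D,F,H} → run A
t=6: ready={C,D,F,H} → run D
t=7: ready={C,D,F,H} → run D
t=8: ready={C,D,F,H} → run D
t=9: ready={C,D,F,H} → run D
t=10: ready={C,D,F,H} → run D
t=11: ready={C,D,F,H} → run D
t=12: ready={C,D,F,H} → run D
t=13: ready={C,D,F,H} → run D
t=14: ready={C,F,H} → run H
t=15: ready={C,F,H} → run H
t=16: ready={C,F,H} → run H
t=17: ready={C,F,H} → run H
t=18: ready={C,F} → run F
t=19: ready={C,F} → run F
t=20: ready={C,F} → run F
t=21: ready={C,F} → run F
t=22: ready={C,F} → run F
t=23: ready={C} → run C
t=24: ready={C} → run C
t=25: ready={C} → run C
t=26: ready={C} → run C
t=27: (idle)
t=28: (idle)
t=29: (idle)
t=30: (idle)
t=31: (idle)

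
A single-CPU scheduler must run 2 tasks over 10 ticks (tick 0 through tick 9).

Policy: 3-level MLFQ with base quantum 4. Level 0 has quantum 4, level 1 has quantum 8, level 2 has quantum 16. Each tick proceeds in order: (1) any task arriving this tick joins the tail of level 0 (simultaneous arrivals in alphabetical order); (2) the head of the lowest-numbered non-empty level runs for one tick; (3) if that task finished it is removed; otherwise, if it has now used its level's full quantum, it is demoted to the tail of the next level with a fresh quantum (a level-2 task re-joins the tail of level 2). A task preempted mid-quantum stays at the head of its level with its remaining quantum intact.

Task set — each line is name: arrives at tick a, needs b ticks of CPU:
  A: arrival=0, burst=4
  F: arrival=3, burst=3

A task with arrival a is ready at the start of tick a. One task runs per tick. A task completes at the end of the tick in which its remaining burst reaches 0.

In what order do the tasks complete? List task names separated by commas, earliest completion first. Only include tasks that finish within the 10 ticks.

completion order = A, F

t=0: L0/L1/L2 = A/-/- → run A
t=1: L0/L1/L2 = A/-/- → run A
t=2: L0/L1/L2 = A/-/- → run A
t=3: L0/L1/L2 = AF/-/- → run A
t=4: L0/L1/L2 = F/-/- → run F
t=5: L0/L1/L2 = F/-/- → run F
t=6: L0/L1/L2 = F/-/- → run F
t=7: (idle)
t=8: (idle)
t=9: (idle)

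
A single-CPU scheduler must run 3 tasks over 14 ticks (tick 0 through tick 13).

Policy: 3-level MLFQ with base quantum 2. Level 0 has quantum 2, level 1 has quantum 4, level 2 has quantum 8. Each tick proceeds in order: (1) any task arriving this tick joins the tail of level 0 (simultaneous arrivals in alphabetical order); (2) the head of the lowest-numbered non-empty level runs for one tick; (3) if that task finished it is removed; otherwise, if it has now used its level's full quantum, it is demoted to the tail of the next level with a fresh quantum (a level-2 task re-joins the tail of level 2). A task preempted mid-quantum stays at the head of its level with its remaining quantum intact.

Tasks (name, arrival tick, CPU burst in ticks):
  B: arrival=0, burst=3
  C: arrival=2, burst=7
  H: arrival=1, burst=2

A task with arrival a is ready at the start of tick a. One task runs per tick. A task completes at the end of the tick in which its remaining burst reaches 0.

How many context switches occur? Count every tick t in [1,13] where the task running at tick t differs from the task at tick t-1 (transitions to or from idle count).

context switches = 5

t=0: L0/L1/L2 = B/-/- → run B
t=1: L0/L1/L2 = BH/-/- → run B
t=2: L0/L1/L2 = HC/B/- → run H
t=3: L0/L1/L2 = HC/B/- → run H
t=4: L0/L1/L2 = C/B/- → run C
t=5: L0/L1/L2 = C/B/- → run C
t=6: L0/L1/L2 = -/BC/- → run B
t=7: L0/L1/L2 = -/C/- → run C
t=8: L0/L1/L2 = -/C/- → run C
t=9: L0/L1/L2 = -/C/- → run C
t=10: L0/L1/L2 = -/C/- → run C
t=11: L0/L1/L2 = -/-/C → run C
t=12: (idle)
t=13: (idle)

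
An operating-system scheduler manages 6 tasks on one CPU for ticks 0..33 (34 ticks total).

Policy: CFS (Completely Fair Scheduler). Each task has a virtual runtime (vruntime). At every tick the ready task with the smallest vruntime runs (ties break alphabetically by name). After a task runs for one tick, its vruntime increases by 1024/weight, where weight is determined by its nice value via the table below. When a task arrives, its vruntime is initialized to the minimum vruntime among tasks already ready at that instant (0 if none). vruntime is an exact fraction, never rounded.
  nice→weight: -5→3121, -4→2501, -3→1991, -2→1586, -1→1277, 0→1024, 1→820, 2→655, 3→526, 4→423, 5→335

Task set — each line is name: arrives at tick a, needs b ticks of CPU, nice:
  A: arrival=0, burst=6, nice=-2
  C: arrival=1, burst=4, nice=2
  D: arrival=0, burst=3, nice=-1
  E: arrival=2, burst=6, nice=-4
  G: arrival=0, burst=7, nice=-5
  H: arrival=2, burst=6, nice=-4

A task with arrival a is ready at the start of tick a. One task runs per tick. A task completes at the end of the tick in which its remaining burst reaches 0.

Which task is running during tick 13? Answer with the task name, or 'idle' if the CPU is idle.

running at tick 13 = H

t=0: vr[A=0 D=0 G=0] → run A
t=1: vr[A=512/793 C=0 D=0 G=0] → run C
t=2: vr[A=512/793 C=1024/655 D=0 E=0 G=0 H=0] → run D
t=3: vr[A=512/793 C=1024/655 D=1024/1277 E=0 G=0 H=0] → run E
t=4: vr[A=512/793 C=1024/655 D=1024/1277 E=1024/2501 G=0 H=0] → run G
t=5: vr[A=512/793 C=1024/655 D=1024/1277 E=1024/2501 G=1024/3121 H=0] → run H
t=6: vr[A=512/793 C=1024/655 D=1024/1277 E=1024/2501 G=1024/3121 H=1024/2501] → run G
t=7: vr[A=512/793 C=1024/655 D=1024/1277 E=1024/2501 G=2048/3121 H=1024/2501] → run E
t=8: vr[A=512/793 C=1024/655 D=1024/1277 E=2048/2501 G=2048/3121 H=1024/2501] → run H
t=9: vr[A=512/793 C=1024/655 D=1024/1277 E=2048/2501 G=2048/3121 H=2048/2501] → run A
t=10: vr[A=1024/793 C=1024/655 D=1024/1277 E=2048/2501 G=2048/3121 H=2048/2501] → run G
t=11: vr[A=1024/793 C=1024/655 D=1024/1277 E=2048/2501 G=3072/3121 H=2048/2501] → run D
t=12: vr[A=1024/793 C=1024/655 D=2048/1277 E=2048/2501 G=3072/3121 H=2048/2501] → run E
t=13: vr[A=1024/793 C=1024/655 D=2048/1277 E=3072/2501 G=3072/3121 H=2048/2501] → run H
t=14: vr[A=1024/793 C=1024/655 D=2048/1277 E=3072/2501 G=3072/3121 H=3072/2501] → run G
t=15: vr[A=1024/793 C=1024/655 D=2048/1277 E=3072/2501 G=4096/3121 H=3072/2501] → run E
t=16: vr[A=1024/793 C=1024/655 D=2048/1277 E=4096/2501 G=4096/3121 H=3072/2501] → run H
t=17: vr[A=1024/793 C=1024/655 D=2048/1277 E=4096/2501 G=4096/3121 H=4096/2501] → run A
t=18: vr[A=1536/793 C=1024/655 D=2048/1277 E=4096/2501 G=4096/3121 H=4096/2501] → run G
t=19: vr[A=1536/793 C=1024/655 D=2048/1277 E=4096/2501 G=5120/3121 H=4096/2501] → run C
t=20: vr[A=1536/793 C=2048/655 D=2048/1277 E=4096/2501 G=5120/3121 H=4096/2501] → run D
t=21: vr[A=1536/793 C=2048/655 E=4096/2501 G=5120/3121 H=4096/2501] → run E
t=22: vr[A=1536/793 C=2048/655 E=5120/2501 G=5120/3121 H=4096/2501] → run H
t=23: vr[A=1536/793 C=2048/655 E=5120/2501 G=5120/3121 H=5120/2501] → run G
t=24: vr[A=1536/793 C=2048/655 E=5120/2501 G=6144/3121 H=5120/2501] → run A
t=25: vr[A=2048/793 C=2048/655 E=5120/2501 G=6144/3121 H=5120/2501] → run G
t=26: vr[A=2048/793 C=2048/655 E=5120/2501 H=5120/2501] → run E
t=27: vr[A=2048/793 C=2048/655 H=5120/2501] → run H
t=28: vr[A=2048/793 C=2048/655] → run A
t=29: vr[A=2560/793 C=2048/655] → run C
t=30: vr[A=2560/793 C=3072/655] → run A
t=31: vr[C=3072/655] → run C
t=32: (idle)
t=33: (idle)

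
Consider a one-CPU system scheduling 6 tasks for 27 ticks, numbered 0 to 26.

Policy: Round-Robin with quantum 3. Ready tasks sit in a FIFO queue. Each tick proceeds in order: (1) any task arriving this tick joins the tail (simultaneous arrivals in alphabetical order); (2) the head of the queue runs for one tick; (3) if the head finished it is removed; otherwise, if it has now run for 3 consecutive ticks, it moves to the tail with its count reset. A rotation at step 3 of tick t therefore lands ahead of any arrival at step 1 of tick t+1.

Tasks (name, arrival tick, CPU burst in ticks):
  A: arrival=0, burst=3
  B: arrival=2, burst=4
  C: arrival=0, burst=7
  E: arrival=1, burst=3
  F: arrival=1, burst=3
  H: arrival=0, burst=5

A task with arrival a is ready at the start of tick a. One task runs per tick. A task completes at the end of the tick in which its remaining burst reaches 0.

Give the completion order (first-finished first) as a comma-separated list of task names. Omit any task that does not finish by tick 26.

completion order = A, E, F, H, B, C

t=0: queue=[A,C,H] q_used=0 → run A
t=1: queue=[A,C,H,E,F] q_used=1 → run A
t=2: queue=[A,C,H,E,F,B] q_used=2 → run A
t=3: queue=[C,H,E,F,B] q_used=0 → run C
t=4: queue=[C,H,E,F,B] q_used=1 → run C
t=5: queue=[C,H,E,F,B] q_used=2 → run C
t=6: queue=[H,E,F,B,C] q_used=0 → run H
t=7: queue=[H,E,F,B,C] q_used=1 → run H
t=8: queue=[H,E,F,B,C] q_used=2 → run H
t=9: queue=[E,F,B,C,H] q_used=0 → run E
t=10: queue=[E,F,B,C,H] q_used=1 → run E
t=11: queue=[E,F,B,C,H] q_used=2 → run E
t=12: queue=[F,B,C,H] q_used=0 → run F
t=13: queue=[F,B,C,H] q_used=1 → run F
t=14: queue=[F,B,C,H] q_used=2 → run F
t=15: queue=[B,C,H] q_used=0 → run B
t=16: queue=[B,C,H] q_used=1 → run B
t=17: queue=[B,C,H] q_used=2 → run B
t=18: queue=[C,H,B] q_used=0 → run C
t=19: queue=[C,H,B] q_used=1 → run C
t=20: queue=[C,H,B] q_used=2 → run C
t=21: queue=[H,B,C] q_used=0 → run H
t=22: queue=[H,B,C] q_used=1 → run H
t=23: queue=[B,C] q_used=0 → run B
t=24: queue=[C] q_used=0 → run C
t=25: (idle)
t=26: (idle)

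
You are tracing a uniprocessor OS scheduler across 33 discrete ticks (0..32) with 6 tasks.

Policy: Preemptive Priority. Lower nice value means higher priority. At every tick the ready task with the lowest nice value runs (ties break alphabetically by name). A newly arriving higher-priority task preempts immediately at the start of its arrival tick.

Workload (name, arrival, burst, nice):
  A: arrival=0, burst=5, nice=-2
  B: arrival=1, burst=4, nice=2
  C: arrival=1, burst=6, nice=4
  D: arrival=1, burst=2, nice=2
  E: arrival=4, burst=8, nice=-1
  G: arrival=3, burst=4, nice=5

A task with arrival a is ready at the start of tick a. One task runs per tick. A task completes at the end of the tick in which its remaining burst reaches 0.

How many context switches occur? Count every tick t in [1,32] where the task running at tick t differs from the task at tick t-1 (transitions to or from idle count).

context switches = 6

t=0: ready={A} → run A
t=1: ready={A,B,C,D} → run A
t=2: ready={A,B,C,D} → run A
t=3: ready={A,B,C,D,G} → run A
t=4: ready={A,B,C,D,E,G} → run A
t=5: ready={B,C,D,E,G} → run E
t=6: ready={B,C,D,E,G} → run E
t=7: ready={B,C,D,E,G} → run E
t=8: ready={B,C,D,E,G} → run E
t=9: ready={B,C,D,E,G} → run E
t=10: ready={B,C,D,E,G} → run E
t=11: ready={B,C,D,E,G} → run E
t=12: ready={B,C,D,E,G} → run E
t=13: ready={B,C,D,G} → run B
t=14: ready={B,C,D,G} → run B
t=15: ready={B,C,D,G} → run B
t=16: ready={B,C,D,G} → run B
t=17: ready={C,D,G} → run D
t=18: ready={C,D,G} → run D
t=19: ready={C,G} → run C
t=20: ready={C,G} → run C
t=21: ready={C,G} → run C
t=22: ready={C,G} → run C
t=23: ready={C,G} → run C
t=24: ready={C,G} → run C
t=25: ready={G} → run G
t=26: ready={G} → run G
t=27: ready={G} → run G
t=28: ready={G} → run G
t=29: (idle)
t=30: (idle)
t=31: (idle)
t=32: (idle)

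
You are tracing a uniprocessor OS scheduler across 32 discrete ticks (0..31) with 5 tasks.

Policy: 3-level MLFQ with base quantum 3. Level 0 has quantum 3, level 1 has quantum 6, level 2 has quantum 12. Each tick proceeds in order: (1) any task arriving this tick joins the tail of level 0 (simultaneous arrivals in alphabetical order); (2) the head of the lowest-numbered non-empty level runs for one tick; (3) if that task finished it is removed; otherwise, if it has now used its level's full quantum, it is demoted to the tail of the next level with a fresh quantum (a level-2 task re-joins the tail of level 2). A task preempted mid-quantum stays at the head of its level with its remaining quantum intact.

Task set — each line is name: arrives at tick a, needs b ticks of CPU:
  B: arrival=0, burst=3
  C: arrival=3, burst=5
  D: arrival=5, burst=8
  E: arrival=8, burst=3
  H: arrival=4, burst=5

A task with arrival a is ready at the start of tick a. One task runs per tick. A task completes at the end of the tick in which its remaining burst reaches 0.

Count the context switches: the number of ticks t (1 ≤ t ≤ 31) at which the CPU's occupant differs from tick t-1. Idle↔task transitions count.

context switches = 8

t=0: L0/L1/L2 = B/-/- → run B
t=1: L0/L1/L2 = B/-/- → run B
t=2: L0/L1/L2 = B/-/- → run B
t=3: L0/L1/L2 = C/-/- → run C
t=4: L0/L1/L2 = CH/-/- → run C
t=5: L0/L1/L2 = CHD/-/- → run C
t=6: L0/L1/L2 = HD/C/- → run H
t=7: L0/L1/L2 = HD/C/- → run H
t=8: L0/L1/L2 = HDE/C/- → run H
t=9: L0/L1/L2 = DE/CH/- → run D
t=10: L0/L1/L2 = DE/CH/- → run D
t=11: L0/L1/L2 = DE/CH/- → run D
t=12: L0/L1/L2 = E/CHD/- → run E
t=13: L0/L1/L2 = E/CHD/- → run E
t=14: L0/L1/L2 = E/CHD/- → run E
t=15: L0/L1/L2 = -/CHD/- → run C
t=16: L0/L1/L2 = -/CHD/- → run C
t=17: L0/L1/L2 = -/HD/- → run H
t=18: L0/L1/L2 = -/HD/- → run H
t=19: L0/L1/L2 = -/D/- → run D
t=20: L0/L1/L2 = -/D/- → run D
t=21: L0/L1/L2 = -/D/- → run D
t=22: L0/L1/L2 = -/D/- → run D
t=23: L0/L1/L2 = -/D/- → run D
t=24: (idle)
t=25: (idle)
t=26: (idle)
t=27: (idle)
t=28: (idle)
t=29: (idle)
t=30: (idle)
t=31: (idle)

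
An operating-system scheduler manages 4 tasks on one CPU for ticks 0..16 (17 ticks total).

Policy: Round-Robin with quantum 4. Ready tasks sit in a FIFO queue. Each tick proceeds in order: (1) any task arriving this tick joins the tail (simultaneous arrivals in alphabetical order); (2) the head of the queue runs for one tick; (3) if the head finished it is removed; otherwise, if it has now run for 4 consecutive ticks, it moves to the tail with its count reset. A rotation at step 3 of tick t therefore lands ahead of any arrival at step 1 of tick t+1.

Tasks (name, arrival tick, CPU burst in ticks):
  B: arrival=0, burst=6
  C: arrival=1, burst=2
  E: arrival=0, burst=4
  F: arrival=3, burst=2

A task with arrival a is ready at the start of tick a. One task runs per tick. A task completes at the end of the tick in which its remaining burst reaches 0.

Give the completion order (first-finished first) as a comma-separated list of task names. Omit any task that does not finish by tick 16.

t=0: queue=[B,E] q_used=0 → run B
t=1: queue=[B,E,C] q_used=1 → run B
t=2: queue=[B,E,C] q_used=2 → run B
t=3: queue=[B,E,C,F] q_used=3 → run B
t=4: queue=[E,C,F,B] q_used=0 → run E
t=5: queue=[E,C,F,B] q_used=1 → run E
t=6: queue=[E,C,F,B] q_used=2 → run E
t=7: queue=[E,C,F,B] q_used=3 → run E
t=8: queue=[C,F,B] q_used=0 → run C
t=9: queue=[C,F,B] q_used=1 → run C
t=10: queue=[F,B] q_used=0 → run F
t=11: queue=[F,B] q_used=1 → run F
t=12: queue=[B] q_used=0 → run B
t=13: queue=[B] q_used=1 → run B
t=14: (idle)
t=15: (idle)
t=16: (idle)

completion order = E, C, F, B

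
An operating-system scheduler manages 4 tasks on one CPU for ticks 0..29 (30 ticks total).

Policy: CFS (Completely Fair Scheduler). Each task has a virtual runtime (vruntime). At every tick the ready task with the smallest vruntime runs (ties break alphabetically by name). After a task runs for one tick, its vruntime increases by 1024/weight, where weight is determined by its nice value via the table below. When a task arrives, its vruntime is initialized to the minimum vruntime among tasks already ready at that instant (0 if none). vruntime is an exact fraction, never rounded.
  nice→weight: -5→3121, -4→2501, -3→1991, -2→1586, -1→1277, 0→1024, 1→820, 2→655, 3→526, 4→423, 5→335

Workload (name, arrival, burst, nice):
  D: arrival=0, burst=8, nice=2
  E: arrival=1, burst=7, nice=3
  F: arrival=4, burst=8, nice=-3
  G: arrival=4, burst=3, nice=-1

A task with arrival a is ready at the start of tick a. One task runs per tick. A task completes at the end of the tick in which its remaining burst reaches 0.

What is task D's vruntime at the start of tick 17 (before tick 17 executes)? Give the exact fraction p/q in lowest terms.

t=0: vr[D=0] → run D
t=1: vr[D=1024/655 E=1024/655] → run D
t=2: vr[D=2048/655 E=1024/655] → run E
t=3: vr[D=2048/655 E=604672/172265] → run D
t=4: vr[D=3072/655 E=604672/172265 F=604672/172265 G=604672/172265] → run E
t=5: vr[D=3072/655 E=940032/172265 F=604672/172265 G=604672/172265] → run F
t=6: vr[D=3072/655 E=940032/172265 F=1380301312/342979615 G=604672/172265] → run G
t=7: vr[D=3072/655 E=940032/172265 F=1380301312/342979615 G=948565504/219982405] → run F
t=8: vr[D=3072/655 E=940032/172265 F=1556700672/342979615 G=948565504/219982405] → run G
t=9: vr[D=3072/655 E=940032/172265 F=1556700672/342979615 G=1124964864/219982405] → run F
t=10: vr[D=3072/655 E=940032/172265 F=1733100032/342979615 G=1124964864/219982405] → run D
t=11: vr[D=4096/655 E=940032/172265 F=1733100032/342979615 G=1124964864/219982405] → run F
t=12: vr[D=4096/655 E=940032/172265 F=1909499392/342979615 G=1124964864/219982405] → run G
t=13: vr[D=4096/655 E=940032/172265 F=1909499392/342979615] → run E
t=14: vr[D=4096/655 E=1275392/172265 F=1909499392/342979615] → run F
t=15: vr[D=4096/655 E=1275392/172265 F=2085898752/342979615] → run F
t=16: vr[D=4096/655 E=1275392/172265 F=2262298112/342979615] → run D
t=17: vr[D=1024/131 E=1275392/172265 F=2262298112/342979615] → run F
t=18: vr[D=1024/131 E=1275392/172265 F=2438697472/342979615] → run F
t=19: vr[D=1024/131 E=1275392/172265] → run E
t=20: vr[D=1024/131 E=1610752/172265] → run D
t=21: vr[D=6144/655 E=1610752/172265] → run E
t=22: vr[D=6144/655 E=1946112/172265] → run D
t=23: vr[D=7168/655 E=1946112/172265] → run D
t=24: vr[E=1946112/172265] → run E
t=25: vr[E=2281472/172265] → run E
t=26: (idle)
t=27: (idle)
t=28: (idle)
t=29: (idle)

vruntime(D, start of tick 17) = 1024/131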